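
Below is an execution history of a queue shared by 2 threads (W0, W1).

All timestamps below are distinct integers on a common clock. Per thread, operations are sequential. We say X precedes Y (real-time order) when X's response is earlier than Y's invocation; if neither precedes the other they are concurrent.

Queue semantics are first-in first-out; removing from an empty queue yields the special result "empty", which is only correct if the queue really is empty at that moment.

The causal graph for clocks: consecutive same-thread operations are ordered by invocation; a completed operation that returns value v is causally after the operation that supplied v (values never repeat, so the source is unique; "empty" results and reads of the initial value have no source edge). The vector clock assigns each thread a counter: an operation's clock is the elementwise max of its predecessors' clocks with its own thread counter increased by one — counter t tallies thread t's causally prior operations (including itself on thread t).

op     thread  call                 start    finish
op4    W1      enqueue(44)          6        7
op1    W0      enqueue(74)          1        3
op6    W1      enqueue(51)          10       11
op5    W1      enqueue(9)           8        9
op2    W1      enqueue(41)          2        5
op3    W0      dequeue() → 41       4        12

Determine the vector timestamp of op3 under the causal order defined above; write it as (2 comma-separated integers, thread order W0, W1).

(2, 1)

invoked at 2, op2 has no predecessors; its own W1 bump gives (0, 1)
invoked at 1, op1 has no predecessors; its own W0 bump gives (1, 0)
VC(op4, invoked at 6): max of VC(op2)=(0, 1), then +1 on thread W1 → (0, 2)
VC(op5, invoked at 8): max of VC(op4)=(0, 2), then +1 on thread W1 → (0, 3)
VC(op3, invoked at 4): max of VC(op1)=(1, 0), VC(op2)=(0, 1), then +1 on thread W0 → (2, 1)
VC(op6, invoked at 10): max of VC(op5)=(0, 3), then +1 on thread W1 → (0, 4)
target: VC(op3) = (2, 1)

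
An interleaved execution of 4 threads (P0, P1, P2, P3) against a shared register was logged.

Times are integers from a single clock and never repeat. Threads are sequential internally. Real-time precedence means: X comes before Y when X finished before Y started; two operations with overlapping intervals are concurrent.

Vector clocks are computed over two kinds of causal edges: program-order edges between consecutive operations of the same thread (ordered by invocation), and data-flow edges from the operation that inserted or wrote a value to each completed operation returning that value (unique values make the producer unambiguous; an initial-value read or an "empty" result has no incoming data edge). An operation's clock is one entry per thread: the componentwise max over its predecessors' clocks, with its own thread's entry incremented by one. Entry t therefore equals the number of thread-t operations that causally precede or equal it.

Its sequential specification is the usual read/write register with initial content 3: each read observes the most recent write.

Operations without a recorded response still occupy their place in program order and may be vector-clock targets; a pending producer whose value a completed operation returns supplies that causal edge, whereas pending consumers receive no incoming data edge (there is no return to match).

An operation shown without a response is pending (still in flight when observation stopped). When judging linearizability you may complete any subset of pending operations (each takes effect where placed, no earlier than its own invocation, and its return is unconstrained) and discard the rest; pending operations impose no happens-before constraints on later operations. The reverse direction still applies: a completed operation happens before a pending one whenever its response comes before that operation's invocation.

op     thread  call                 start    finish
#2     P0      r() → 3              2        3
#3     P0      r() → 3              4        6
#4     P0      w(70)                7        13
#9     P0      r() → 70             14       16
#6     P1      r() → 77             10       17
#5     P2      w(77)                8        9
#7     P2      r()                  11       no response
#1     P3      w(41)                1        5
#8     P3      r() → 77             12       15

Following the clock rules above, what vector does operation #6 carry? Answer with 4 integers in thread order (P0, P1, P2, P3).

invoked at 1, #1 has no predecessors; its own P3 bump gives (0, 0, 0, 1)
invoked at 8, #5 has no predecessors; its own P2 bump gives (0, 0, 1, 0)
invoked at 2, #2 has no predecessors; its own P0 bump gives (1, 0, 0, 0)
#7, invoked 11, takes VC(#5)=(0, 0, 1, 0) under max, adds 1 for P2 → (0, 0, 2, 0)
#6, invoked 10, takes VC(#5)=(0, 0, 1, 0) under max, adds 1 for P1 → (0, 1, 1, 0)
#3, invoked 4, takes VC(#2)=(1, 0, 0, 0) under max, adds 1 for P0 → (2, 0, 0, 0)
#8, invoked 12, takes VC(#1)=(0, 0, 0, 1), VC(#5)=(0, 0, 1, 0) under max, adds 1 for P3 → (0, 0, 1, 2)
#4, invoked 7, takes VC(#3)=(2, 0, 0, 0) under max, adds 1 for P0 → (3, 0, 0, 0)
#9, invoked 14, takes VC(#4)=(3, 0, 0, 0) under max, adds 1 for P0 → (4, 0, 0, 0)
target: VC(#6) = (0, 1, 1, 0)

(0, 1, 1, 0)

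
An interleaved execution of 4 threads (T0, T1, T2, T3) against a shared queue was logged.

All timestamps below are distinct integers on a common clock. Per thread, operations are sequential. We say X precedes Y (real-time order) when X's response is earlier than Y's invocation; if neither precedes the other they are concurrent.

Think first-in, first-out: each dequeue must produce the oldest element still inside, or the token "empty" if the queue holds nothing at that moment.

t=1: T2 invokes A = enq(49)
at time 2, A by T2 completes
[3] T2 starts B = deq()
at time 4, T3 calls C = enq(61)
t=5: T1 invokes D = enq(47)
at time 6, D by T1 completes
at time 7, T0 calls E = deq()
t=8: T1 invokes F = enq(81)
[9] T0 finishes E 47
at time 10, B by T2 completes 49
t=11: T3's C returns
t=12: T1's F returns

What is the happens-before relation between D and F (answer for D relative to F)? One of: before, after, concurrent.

D spans [5,6], F spans [8,12]
resp(D)=6 < inv(F)=8

before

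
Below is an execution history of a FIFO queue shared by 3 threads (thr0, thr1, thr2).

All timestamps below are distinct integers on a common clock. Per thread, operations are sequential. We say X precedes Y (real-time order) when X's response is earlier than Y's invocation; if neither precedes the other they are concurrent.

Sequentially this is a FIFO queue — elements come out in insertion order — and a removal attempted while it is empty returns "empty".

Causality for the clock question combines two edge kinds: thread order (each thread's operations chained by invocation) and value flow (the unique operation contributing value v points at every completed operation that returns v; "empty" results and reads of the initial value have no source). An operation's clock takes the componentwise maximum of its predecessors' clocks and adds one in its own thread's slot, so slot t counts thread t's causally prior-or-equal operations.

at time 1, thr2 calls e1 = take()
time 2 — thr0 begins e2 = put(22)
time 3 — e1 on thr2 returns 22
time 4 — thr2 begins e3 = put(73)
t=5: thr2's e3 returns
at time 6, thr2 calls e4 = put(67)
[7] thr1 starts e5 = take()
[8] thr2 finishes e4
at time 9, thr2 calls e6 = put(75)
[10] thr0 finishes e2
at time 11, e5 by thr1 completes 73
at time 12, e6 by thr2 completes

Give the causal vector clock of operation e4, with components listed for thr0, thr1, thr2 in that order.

e2, invoked 2, has no incoming edges; only thr0's bump applies → (1, 0, 0)
e1, invoked 1, takes VC(e2)=(1, 0, 0) under max, adds 1 for thr2 → (1, 0, 1)
e3, invoked 4, takes VC(e1)=(1, 0, 1) under max, adds 1 for thr2 → (1, 0, 2)
e4, invoked 6, takes VC(e3)=(1, 0, 2) under max, adds 1 for thr2 → (1, 0, 3)
e5, invoked 7, takes VC(e3)=(1, 0, 2) under max, adds 1 for thr1 → (1, 1, 2)
e6, invoked 9, takes VC(e4)=(1, 0, 3) under max, adds 1 for thr2 → (1, 0, 4)
target: VC(e4) = (1, 0, 3)

(1, 0, 3)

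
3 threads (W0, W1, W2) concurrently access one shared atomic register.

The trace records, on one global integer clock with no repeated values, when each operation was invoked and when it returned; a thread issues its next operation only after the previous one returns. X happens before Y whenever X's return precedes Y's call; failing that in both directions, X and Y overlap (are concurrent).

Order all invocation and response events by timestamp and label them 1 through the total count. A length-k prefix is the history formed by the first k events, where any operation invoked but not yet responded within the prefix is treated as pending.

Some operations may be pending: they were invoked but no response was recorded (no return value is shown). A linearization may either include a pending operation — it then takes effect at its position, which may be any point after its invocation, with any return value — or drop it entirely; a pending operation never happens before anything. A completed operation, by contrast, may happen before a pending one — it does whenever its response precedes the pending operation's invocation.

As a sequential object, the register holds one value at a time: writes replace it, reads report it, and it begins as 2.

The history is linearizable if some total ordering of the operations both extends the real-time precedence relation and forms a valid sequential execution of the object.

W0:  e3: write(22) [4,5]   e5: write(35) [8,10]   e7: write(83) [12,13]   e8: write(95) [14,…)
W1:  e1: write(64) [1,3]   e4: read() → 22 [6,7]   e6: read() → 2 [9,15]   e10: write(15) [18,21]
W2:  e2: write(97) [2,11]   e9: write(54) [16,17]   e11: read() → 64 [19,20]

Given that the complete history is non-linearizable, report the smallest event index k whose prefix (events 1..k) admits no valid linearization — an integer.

15

events 1..14 are linearizable; a witness order is e1, e2, e3, e4, e5, e6, e7:
step 1: e1 write(64) — value 64
step 2: e2 write(97) — value 97
step 3: e3 write(22) — value 22
step 4: e4 read() → 22 — value 22
step 5: e5 write(35) — value 35
step 6: e6 read() (pending, included) — value 35
step 7: e7 write(83) — value 83
at event 15 (e6's time-15 response) nothing linearizes any more
including or dropping the 1 pending operation (e8) in any combination fails
take e1, e2, e3, e4, e5, e6, e7 (pending dropped): step 6 already fails, because e6 read() → 2 cannot occur there
take e1, e2, e3, e4, e5, e7, e6 (pending dropped): step 7 already fails, because e6 read() → 2 cannot occur there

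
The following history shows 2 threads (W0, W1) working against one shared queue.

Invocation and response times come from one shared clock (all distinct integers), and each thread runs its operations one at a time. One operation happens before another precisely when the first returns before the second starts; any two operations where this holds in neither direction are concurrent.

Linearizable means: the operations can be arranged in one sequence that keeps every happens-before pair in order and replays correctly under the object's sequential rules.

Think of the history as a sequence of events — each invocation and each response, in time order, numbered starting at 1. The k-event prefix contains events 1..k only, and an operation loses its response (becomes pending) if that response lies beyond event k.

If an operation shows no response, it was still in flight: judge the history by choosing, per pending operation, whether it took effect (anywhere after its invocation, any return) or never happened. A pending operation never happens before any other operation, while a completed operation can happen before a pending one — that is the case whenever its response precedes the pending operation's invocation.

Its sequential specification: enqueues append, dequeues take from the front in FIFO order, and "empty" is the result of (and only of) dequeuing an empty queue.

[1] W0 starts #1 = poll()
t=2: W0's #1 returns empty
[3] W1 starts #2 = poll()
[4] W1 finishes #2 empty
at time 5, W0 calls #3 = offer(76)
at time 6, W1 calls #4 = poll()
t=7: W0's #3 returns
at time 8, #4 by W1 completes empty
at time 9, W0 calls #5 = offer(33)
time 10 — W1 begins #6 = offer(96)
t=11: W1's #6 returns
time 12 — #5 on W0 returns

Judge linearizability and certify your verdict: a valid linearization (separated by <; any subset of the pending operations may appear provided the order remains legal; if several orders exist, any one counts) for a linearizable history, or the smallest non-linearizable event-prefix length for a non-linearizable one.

linearizable — witness: #1 < #2 < #4 < #3 < #5 < #6

1. #1 poll() → empty, leaving queue <>
2. #2 poll() → empty, leaving queue <>
3. #4 poll() → empty, leaving queue <>
4. #3 offer(76), leaving queue <76>
5. #5 offer(33), leaving queue <76,33>
6. #6 offer(96), leaving queue <76,33,96>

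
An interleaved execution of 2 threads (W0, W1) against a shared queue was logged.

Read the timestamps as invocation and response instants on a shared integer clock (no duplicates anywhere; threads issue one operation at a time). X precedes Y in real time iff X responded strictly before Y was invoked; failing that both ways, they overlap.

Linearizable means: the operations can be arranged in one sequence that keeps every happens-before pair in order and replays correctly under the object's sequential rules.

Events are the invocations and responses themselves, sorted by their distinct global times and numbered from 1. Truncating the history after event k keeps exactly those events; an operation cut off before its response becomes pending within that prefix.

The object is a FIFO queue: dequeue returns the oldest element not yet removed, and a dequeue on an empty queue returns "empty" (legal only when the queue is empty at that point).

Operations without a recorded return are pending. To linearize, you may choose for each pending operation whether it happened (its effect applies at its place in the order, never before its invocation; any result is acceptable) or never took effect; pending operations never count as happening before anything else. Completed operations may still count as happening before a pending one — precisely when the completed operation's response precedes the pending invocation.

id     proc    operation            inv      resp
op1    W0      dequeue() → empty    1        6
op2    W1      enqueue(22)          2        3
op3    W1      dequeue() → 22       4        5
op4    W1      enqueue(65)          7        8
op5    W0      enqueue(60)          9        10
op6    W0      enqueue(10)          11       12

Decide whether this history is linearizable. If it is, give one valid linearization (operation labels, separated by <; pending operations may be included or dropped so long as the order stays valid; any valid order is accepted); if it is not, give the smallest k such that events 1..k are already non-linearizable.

linearizable — witness: op1 < op2 < op3 < op4 < op5 < op6

after step 1 (op1 dequeue() → empty): queue <>
after step 2 (op2 enqueue(22)): queue <22>
after step 3 (op3 dequeue() → 22): queue <>
after step 4 (op4 enqueue(65)): queue <65>
after step 5 (op5 enqueue(60)): queue <65,60>
after step 6 (op6 enqueue(10)): queue <65,60,10>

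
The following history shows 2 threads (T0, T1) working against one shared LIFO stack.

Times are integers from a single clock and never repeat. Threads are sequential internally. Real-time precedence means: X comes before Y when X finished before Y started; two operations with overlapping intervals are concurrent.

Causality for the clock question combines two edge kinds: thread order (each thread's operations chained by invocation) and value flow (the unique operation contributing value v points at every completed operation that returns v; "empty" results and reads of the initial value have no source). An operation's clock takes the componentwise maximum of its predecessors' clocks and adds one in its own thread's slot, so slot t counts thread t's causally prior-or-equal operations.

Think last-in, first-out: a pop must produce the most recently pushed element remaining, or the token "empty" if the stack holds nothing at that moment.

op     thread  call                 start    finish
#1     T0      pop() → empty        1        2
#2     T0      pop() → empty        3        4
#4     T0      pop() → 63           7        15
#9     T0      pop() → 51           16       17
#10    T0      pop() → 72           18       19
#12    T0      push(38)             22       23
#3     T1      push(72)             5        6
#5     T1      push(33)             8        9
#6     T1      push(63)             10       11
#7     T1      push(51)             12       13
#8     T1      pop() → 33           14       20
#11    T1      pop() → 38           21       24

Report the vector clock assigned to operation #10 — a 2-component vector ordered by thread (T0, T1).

(5, 4)

#3 (invocation 5): nothing precedes it; T1's component alone gives (0, 1)
#1 (invocation 1): nothing precedes it; T0's component alone gives (1, 0)
VC(#5, invoked at 8): max of VC(#3)=(0, 1), then +1 on thread T1 → (0, 2)
VC(#2, invoked at 3): max of VC(#1)=(1, 0), then +1 on thread T0 → (2, 0)
VC(#6, invoked at 10): max of VC(#5)=(0, 2), then +1 on thread T1 → (0, 3)
VC(#7, invoked at 12): max of VC(#6)=(0, 3), then +1 on thread T1 → (0, 4)
VC(#8, invoked at 14): max of VC(#5)=(0, 2), VC(#7)=(0, 4), then +1 on thread T1 → (0, 5)
VC(#4, invoked at 7): max of VC(#2)=(2, 0), VC(#6)=(0, 3), then +1 on thread T0 → (3, 3)
VC(#9, invoked at 16): max of VC(#4)=(3, 3), VC(#7)=(0, 4), then +1 on thread T0 → (4, 4)
VC(#10, invoked at 18): max of VC(#3)=(0, 1), VC(#9)=(4, 4), then +1 on thread T0 → (5, 4)
VC(#12, invoked at 22): max of VC(#10)=(5, 4), then +1 on thread T0 → (6, 4)
VC(#11, invoked at 21): max of VC(#8)=(0, 5), VC(#12)=(6, 4), then +1 on thread T1 → (6, 6)
target: VC(#10) = (5, 4)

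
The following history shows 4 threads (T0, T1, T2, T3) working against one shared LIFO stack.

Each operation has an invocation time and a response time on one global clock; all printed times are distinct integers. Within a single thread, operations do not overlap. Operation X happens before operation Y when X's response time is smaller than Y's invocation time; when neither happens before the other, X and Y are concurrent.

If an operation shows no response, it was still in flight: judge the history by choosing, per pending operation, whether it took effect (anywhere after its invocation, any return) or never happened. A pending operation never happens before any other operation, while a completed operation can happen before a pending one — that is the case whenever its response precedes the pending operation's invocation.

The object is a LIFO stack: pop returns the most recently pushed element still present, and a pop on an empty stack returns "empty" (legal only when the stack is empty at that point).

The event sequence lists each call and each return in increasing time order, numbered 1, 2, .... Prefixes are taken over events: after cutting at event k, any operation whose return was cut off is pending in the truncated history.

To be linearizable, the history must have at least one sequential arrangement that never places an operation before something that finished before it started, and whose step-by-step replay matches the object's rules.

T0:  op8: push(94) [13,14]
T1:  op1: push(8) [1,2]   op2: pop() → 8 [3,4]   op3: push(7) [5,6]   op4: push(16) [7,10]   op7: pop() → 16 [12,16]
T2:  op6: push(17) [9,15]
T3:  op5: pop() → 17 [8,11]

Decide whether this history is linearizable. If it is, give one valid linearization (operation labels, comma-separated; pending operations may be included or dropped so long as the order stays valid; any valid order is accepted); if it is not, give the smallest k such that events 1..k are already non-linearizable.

linearizable — witness: op1, op2, op3, op4, op6, op5, op7, op8

step 1: op1 push(8) — stack <8>
step 2: op2 pop() → 8 — stack <>
step 3: op3 push(7) — stack <7>
step 4: op4 push(16) — stack <7,16>
step 5: op6 push(17) — stack <7,16,17>
step 6: op5 pop() → 17 — stack <7,16>
step 7: op7 pop() → 16 — stack <7>
step 8: op8 push(94) — stack <7,94>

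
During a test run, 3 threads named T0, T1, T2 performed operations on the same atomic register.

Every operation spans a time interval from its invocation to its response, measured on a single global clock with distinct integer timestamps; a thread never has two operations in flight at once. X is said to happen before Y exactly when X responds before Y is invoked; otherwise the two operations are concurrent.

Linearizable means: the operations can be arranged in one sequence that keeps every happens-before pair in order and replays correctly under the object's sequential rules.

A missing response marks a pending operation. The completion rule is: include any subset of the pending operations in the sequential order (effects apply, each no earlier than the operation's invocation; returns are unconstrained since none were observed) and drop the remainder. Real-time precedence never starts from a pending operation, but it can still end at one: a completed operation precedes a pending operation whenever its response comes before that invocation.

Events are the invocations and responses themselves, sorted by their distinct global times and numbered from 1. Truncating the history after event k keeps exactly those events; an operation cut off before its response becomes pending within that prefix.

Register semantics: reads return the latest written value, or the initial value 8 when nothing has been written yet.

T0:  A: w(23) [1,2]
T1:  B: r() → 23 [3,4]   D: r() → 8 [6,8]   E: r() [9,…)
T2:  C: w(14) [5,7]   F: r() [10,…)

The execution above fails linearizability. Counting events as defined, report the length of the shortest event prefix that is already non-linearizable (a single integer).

8

one valid order for events 1..7 is A, B, C:
after step 1 (A w(23)): value 23
after step 2 (B r() → 23): value 23
after step 3 (C w(14)): value 14
at event 8 (D's time-8 response) nothing linearizes any more
one such order, A, B, C, D, breaks at step 4 where D r() → 8 is illegal
one such order, A, B, D, C, breaks at step 3 where D r() → 8 is illegal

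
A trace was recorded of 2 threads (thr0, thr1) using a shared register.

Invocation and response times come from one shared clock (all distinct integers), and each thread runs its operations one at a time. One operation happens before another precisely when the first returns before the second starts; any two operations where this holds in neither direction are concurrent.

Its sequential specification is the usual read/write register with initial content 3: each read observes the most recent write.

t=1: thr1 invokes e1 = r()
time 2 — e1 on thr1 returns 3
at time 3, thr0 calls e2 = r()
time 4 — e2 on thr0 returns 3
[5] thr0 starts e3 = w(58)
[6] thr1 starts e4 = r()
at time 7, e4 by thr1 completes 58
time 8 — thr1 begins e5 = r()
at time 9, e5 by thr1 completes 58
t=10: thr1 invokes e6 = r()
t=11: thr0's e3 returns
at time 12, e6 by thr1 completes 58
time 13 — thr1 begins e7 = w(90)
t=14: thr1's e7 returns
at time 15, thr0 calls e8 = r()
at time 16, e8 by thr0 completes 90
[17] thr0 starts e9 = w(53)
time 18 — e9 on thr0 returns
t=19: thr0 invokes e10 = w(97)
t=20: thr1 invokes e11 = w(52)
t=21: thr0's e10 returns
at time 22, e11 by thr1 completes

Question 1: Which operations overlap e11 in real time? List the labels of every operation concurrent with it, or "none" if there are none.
Answer: e10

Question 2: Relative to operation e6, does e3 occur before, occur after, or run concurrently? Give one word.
Answer: concurrent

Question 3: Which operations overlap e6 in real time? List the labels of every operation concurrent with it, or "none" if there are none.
Answer: e3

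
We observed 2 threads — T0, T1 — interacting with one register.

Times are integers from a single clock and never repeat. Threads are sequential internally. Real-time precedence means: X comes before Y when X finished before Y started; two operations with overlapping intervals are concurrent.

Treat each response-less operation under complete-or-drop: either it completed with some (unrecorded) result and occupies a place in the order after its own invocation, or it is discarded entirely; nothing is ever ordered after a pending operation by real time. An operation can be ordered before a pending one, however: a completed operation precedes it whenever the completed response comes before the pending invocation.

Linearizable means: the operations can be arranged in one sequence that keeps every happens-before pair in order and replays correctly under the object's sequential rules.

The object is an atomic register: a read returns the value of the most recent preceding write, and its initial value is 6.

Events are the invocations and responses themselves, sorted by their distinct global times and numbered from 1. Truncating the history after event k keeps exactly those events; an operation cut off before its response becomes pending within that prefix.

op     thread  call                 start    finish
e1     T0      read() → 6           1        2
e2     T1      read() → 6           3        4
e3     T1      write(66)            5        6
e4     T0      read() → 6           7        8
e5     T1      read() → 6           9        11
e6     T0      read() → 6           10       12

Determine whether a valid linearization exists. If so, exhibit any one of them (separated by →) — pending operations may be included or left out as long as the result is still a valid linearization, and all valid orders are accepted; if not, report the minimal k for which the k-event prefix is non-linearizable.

through event 7 a valid linearization exists; event 8 (e4 responding at time 8) ends that
the sole real-time-consistent order of 4 completed operations fails the register replay
take e1, e2, e3, e4: step 4 already fails, because e4 read() → 6 cannot occur there

not linearizable — minimal violating prefix: 8 events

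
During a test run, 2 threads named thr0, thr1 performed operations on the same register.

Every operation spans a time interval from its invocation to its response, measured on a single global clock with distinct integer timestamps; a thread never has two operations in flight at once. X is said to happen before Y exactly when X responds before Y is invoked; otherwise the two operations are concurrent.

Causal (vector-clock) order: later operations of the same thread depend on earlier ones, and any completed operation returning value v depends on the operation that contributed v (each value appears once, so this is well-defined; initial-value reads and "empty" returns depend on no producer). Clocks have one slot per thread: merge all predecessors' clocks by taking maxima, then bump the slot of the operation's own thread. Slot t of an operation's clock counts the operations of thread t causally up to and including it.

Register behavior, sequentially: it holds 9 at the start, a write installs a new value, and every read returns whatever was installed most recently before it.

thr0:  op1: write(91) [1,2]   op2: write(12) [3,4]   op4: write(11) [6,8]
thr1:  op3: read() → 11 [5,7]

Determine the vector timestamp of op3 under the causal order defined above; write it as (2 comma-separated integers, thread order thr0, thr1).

(3, 1)

op1 (invocation 1): nothing precedes it; thr0's component alone gives (1, 0)
invoked at 3, op2 merges VC(op1)=(1, 0) and bumps thr0's slot → (2, 0)
invoked at 6, op4 merges VC(op2)=(2, 0) and bumps thr0's slot → (3, 0)
invoked at 5, op3 merges VC(op4)=(3, 0) and bumps thr1's slot → (3, 1)
target: VC(op3) = (3, 1)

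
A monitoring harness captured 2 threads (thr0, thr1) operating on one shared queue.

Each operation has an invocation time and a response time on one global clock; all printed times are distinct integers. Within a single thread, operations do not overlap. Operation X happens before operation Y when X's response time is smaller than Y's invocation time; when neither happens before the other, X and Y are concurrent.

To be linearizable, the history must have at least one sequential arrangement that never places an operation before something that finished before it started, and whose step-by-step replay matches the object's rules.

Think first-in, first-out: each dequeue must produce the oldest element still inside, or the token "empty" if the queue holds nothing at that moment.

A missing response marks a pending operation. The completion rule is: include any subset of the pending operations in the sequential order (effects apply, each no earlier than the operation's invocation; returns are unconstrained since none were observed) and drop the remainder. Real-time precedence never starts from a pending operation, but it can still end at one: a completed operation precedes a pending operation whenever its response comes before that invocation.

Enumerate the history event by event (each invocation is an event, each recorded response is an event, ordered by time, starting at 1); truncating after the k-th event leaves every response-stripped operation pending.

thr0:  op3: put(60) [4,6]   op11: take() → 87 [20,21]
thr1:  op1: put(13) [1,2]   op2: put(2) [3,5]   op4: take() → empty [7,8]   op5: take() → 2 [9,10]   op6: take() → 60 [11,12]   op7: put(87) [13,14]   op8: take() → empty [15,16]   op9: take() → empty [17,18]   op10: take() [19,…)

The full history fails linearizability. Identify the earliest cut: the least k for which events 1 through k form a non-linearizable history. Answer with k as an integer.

events 1..7 are linearizable; a witness order is op1, op2, op3:
after step 1 (op1 put(13)): queue <13>
after step 2 (op2 put(2)): queue <13,2>
after step 3 (op3 put(60)): queue <13,2,60>
include event 8 — op4 responding at 8 — and every candidate order breaks
one such order, op1, op2, op3, op4, breaks at step 4 where op4 take() → empty is illegal
one such order, op1, op3, op2, op4, breaks at step 4 where op4 take() → empty is illegal

8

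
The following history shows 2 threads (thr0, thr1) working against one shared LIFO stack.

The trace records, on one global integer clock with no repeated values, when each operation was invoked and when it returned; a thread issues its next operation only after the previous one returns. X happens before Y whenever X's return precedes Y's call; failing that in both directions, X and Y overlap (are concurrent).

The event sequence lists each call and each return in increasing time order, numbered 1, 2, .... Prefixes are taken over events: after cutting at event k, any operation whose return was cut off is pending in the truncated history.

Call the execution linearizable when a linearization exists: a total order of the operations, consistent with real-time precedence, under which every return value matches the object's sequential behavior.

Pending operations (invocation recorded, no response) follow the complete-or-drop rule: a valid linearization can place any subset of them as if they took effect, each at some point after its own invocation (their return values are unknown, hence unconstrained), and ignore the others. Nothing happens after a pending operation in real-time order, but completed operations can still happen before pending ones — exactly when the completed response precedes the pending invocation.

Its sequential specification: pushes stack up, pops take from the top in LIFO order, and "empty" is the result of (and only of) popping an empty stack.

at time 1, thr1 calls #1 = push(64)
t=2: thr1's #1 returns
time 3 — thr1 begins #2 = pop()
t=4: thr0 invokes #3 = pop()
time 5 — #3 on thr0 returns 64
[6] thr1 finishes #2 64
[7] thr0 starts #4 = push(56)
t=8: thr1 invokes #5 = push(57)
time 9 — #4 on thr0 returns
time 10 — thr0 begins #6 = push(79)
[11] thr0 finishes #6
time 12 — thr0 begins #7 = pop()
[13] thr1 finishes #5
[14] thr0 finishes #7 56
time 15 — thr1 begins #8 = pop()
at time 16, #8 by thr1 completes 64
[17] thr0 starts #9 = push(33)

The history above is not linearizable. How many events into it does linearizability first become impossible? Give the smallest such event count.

events 1..5 are still linearizable — one witness is #1, #3:
step 1: #1 push(64) — stack <64>
step 2: #3 pop() → 64 — stack <>
include event 6 — #2 responding at 6 — and every candidate order breaks
for example #1, #2, #3 fails at step 3: #3 pop() → 64 is not legal there
for example #1, #3, #2 fails at step 3: #2 pop() → 64 is not legal there

6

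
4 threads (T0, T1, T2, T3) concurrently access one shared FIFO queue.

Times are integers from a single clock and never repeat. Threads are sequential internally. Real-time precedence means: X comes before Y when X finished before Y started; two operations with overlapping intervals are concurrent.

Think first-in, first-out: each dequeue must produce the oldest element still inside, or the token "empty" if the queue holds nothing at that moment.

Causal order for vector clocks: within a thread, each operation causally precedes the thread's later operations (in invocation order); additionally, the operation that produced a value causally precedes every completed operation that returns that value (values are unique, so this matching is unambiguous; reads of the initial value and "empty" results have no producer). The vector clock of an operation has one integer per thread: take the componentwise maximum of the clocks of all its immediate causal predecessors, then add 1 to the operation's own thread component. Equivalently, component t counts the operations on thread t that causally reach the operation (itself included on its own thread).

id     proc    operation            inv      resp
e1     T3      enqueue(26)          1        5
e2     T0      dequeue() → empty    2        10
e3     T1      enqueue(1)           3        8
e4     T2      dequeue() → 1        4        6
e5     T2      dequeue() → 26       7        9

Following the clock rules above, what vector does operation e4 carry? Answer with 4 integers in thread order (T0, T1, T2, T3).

e1, invoked 1, has no incoming edges; only T3's bump applies → (0, 0, 0, 1)
e3, invoked 3, has no incoming edges; only T1's bump applies → (0, 1, 0, 0)
e2, invoked 2, has no incoming edges; only T0's bump applies → (1, 0, 0, 0)
e4, invoked 4, takes VC(e3)=(0, 1, 0, 0) under max, adds 1 for T2 → (0, 1, 1, 0)
e5, invoked 7, takes VC(e1)=(0, 0, 0, 1), VC(e4)=(0, 1, 1, 0) under max, adds 1 for T2 → (0, 1, 2, 1)
target: VC(e4) = (0, 1, 1, 0)

(0, 1, 1, 0)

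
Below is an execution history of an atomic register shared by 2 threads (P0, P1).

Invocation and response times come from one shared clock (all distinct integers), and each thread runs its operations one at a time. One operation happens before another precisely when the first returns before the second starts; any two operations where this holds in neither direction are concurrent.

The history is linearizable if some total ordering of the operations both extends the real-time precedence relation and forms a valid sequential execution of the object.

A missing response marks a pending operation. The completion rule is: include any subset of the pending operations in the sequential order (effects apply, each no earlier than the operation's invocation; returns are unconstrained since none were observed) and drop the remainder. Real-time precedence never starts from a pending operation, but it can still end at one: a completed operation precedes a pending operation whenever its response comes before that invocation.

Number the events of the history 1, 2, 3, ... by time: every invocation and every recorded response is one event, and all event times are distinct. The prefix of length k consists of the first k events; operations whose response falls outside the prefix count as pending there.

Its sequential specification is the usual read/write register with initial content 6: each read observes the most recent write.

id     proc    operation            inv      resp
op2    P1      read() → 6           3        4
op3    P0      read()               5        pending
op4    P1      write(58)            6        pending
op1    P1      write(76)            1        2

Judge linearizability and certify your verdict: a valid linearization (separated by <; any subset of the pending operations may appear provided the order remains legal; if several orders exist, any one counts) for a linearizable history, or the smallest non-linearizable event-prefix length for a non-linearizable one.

not linearizable — minimal violating prefix: 4 events

prefix check: 1..3 passes, 1..4 fails once op2's time-4 response joins
the sole real-time-consistent order of 2 completed operations fails the atomic register replay
e.g. op1, op2: illegal at step 2, since op2 read() → 6 cannot apply there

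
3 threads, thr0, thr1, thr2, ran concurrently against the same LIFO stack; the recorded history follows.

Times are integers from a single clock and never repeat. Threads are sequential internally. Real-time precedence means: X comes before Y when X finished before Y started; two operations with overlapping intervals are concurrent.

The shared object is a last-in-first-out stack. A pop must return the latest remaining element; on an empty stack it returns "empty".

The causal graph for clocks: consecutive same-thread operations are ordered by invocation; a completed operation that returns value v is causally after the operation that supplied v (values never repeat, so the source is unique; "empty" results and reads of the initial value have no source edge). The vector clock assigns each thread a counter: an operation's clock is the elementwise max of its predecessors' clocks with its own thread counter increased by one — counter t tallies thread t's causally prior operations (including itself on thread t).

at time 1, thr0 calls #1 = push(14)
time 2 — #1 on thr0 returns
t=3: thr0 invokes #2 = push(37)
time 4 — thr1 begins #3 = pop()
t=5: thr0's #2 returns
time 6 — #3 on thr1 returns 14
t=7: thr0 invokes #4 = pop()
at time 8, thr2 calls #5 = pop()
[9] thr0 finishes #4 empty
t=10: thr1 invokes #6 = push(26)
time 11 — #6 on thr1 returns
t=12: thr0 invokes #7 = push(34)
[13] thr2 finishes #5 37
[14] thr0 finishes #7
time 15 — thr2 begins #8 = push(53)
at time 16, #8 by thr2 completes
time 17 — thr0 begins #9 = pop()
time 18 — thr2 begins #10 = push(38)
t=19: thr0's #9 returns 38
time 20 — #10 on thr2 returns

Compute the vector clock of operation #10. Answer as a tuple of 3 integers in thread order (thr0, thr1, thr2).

no predecessors for #1 (invoked 1): thr0 increments from zero → (1, 0, 0)
VC(#3, invoked at 4): max of VC(#1)=(1, 0, 0), then +1 on thread thr1 → (1, 1, 0)
VC(#2, invoked at 3): max of VC(#1)=(1, 0, 0), then +1 on thread thr0 → (2, 0, 0)
VC(#6, invoked at 10): max of VC(#3)=(1, 1, 0), then +1 on thread thr1 → (1, 2, 0)
VC(#5, invoked at 8): max of VC(#2)=(2, 0, 0), then +1 on thread thr2 → (2, 0, 1)
VC(#4, invoked at 7): max of VC(#2)=(2, 0, 0), then +1 on thread thr0 → (3, 0, 0)
VC(#8, invoked at 15): max of VC(#5)=(2, 0, 1), then +1 on thread thr2 → (2, 0, 2)
VC(#7, invoked at 12): max of VC(#4)=(3, 0, 0), then +1 on thread thr0 → (4, 0, 0)
VC(#10, invoked at 18): max of VC(#8)=(2, 0, 2), then +1 on thread thr2 → (2, 0, 3)
VC(#9, invoked at 17): max of VC(#7)=(4, 0, 0), VC(#10)=(2, 0, 3), then +1 on thread thr0 → (5, 0, 3)
target: VC(#10) = (2, 0, 3)

(2, 0, 3)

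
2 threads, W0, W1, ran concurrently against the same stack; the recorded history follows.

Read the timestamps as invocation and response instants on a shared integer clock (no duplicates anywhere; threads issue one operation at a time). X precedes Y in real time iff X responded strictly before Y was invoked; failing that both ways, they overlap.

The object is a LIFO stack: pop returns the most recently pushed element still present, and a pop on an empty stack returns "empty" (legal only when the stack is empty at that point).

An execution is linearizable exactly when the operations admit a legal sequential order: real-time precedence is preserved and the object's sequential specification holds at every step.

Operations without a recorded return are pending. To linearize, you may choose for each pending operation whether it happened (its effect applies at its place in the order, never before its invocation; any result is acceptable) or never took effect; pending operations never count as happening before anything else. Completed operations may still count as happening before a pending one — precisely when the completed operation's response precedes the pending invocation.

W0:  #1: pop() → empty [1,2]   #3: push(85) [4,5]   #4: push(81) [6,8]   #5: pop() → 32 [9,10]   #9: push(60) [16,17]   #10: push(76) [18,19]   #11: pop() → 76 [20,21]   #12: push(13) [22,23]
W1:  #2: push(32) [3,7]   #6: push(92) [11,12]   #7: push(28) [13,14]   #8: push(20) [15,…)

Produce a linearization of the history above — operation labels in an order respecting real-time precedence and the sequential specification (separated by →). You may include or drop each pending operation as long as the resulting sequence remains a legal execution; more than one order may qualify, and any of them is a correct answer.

#1 → #3 → #4 → #2 → #5 → #6 → #7 → #8 → #9 → #10 → #11 → #12

1. #1 pop() → empty, leaving stack <>
2. #3 push(85), leaving stack <85>
3. #4 push(81), leaving stack <85,81>
4. #2 push(32), leaving stack <85,81,32>
5. #5 pop() → 32, leaving stack <85,81>
6. #6 push(92), leaving stack <85,81,92>
7. #7 push(28), leaving stack <85,81,92,28>
8. #8 push(20) (pending, included), leaving stack <85,81,92,28,20>
9. #9 push(60), leaving stack <85,81,92,28,20,60>
10. #10 push(76), leaving stack <85,81,92,28,20,60,76>
11. #11 pop() → 76, leaving stack <85,81,92,28,20,60>
12. #12 push(13), leaving stack <85,81,92,28,20,60,13>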